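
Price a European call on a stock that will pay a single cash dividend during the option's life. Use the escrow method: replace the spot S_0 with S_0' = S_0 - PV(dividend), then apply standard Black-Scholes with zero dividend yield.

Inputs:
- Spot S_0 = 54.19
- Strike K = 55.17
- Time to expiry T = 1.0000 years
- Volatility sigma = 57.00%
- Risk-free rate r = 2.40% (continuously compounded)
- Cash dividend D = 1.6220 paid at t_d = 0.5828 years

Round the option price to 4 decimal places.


Answer: Price = 11.3162

Derivation:
PV(D) = D * exp(-r * t_d) = 1.6220 * 0.98611017 = 1.59947069
S_0' = S_0 - PV(D) = 54.1900 - 1.59947069 = 52.59052931
d1 = (ln(S_0'/K) + (r + sigma^2/2)*T) / (sigma*sqrt(T)) = 0.24309952
d2 = d1 - sigma*sqrt(T) = -0.32690048
exp(-rT) = 0.97628571
N(d1) = 0.59603585; N(d2) = 0.37187158
C = S_0' * N(d1) - K * exp(-rT) * N(d2) = 52.59052931 * 0.59603585 - 55.1700 * 0.97628571 * 0.37187158 = 11.3162


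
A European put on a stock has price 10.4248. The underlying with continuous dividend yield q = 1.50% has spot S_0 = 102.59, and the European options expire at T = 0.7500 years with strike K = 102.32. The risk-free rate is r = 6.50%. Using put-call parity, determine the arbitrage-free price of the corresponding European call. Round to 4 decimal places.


Put-call parity: C - P = S_0 * exp(-qT) - K * exp(-rT).
S_0 * exp(-qT) = 102.5900 * 0.98881304 = 101.44233025
K * exp(-rT) = 102.3200 * 0.95241920 = 97.45153303
C = P + S*exp(-qT) - K*exp(-rT)
C = 10.4248 + 101.44233025 - 97.45153303 = 14.4156

Answer: Call price = 14.4156


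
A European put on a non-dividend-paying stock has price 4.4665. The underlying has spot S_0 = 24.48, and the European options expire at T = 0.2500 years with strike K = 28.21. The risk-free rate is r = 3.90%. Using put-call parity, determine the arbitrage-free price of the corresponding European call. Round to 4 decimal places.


Put-call parity: C - P = S_0 * exp(-qT) - K * exp(-rT).
S_0 * exp(-qT) = 24.4800 * 1.00000000 = 24.48000000
K * exp(-rT) = 28.2100 * 0.99029738 = 27.93628901
C = P + S*exp(-qT) - K*exp(-rT)
C = 4.4665 + 24.48000000 - 27.93628901 = 1.0102

Answer: Call price = 1.0102


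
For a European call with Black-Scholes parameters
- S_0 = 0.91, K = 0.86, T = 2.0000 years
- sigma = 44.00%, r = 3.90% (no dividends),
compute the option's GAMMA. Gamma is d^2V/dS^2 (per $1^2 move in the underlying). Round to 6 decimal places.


Answer: Gamma = 0.613091

Derivation:
d1 = 0.5272962929; d2 = -0.0949576746
phi(d1) = 0.3471635712; exp(-qT) = 1.0000000000; exp(-rT) = 0.9249644265
Gamma = exp(-qT) * phi(d1) / (S * sigma * sqrt(T)) = 1.0000000000 * 0.3471635712 / (0.9100 * 0.4400 * 1.4142135624) = 0.613091


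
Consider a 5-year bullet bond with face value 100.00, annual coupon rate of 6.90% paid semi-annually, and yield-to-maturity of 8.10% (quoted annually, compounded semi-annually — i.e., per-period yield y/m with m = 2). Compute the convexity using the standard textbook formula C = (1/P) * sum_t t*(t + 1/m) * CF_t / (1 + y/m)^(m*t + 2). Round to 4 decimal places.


Coupon per period c = face * coupon_rate / m = 3.450000
Periods per year m = 2; per-period yield y/m = 0.040500
Number of cashflows N = 10
Cashflows (t years, CF_t, discount factor 1/(1+y/m)^(m*t), PV):
  t = 0.5000: CF_t = 3.450000, DF = 0.961076, PV = 3.315714
  t = 1.0000: CF_t = 3.450000, DF = 0.923668, PV = 3.186654
  t = 1.5000: CF_t = 3.450000, DF = 0.887715, PV = 3.062618
  t = 2.0000: CF_t = 3.450000, DF = 0.853162, PV = 2.943410
  t = 2.5000: CF_t = 3.450000, DF = 0.819954, PV = 2.828842
  t = 3.0000: CF_t = 3.450000, DF = 0.788039, PV = 2.718733
  t = 3.5000: CF_t = 3.450000, DF = 0.757365, PV = 2.612910
  t = 4.0000: CF_t = 3.450000, DF = 0.727886, PV = 2.511206
  t = 4.5000: CF_t = 3.450000, DF = 0.699554, PV = 2.413461
  t = 5.0000: CF_t = 103.450000, DF = 0.672325, PV = 69.552004
Price P = sum_t PV_t = 95.145553
Convexity numerator sum_t t*(t + 1/m) * CF_t / (1+y/m)^(m*t + 2):
  t = 0.5000: term = 1.531309
  t = 1.0000: term = 4.415115
  t = 1.5000: term = 8.486526
  t = 2.0000: term = 13.593666
  t = 2.5000: term = 19.596827
  t = 3.0000: term = 26.367668
  t = 3.5000: term = 33.788458
  t = 4.0000: term = 41.751372
  t = 4.5000: term = 50.157824
  t = 5.0000: term = 1766.681146
Convexity = (1/P) * sum = 1966.369910 / 95.145553 = 20.666966

Answer: Convexity = 20.6670


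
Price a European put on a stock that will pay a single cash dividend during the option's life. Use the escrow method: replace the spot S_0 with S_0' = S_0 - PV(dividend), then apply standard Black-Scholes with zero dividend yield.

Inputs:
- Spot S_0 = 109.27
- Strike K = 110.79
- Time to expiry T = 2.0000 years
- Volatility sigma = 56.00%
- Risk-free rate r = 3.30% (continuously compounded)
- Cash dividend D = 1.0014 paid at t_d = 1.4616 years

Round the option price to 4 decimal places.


Answer: Price = 30.3855

Derivation:
PV(D) = D * exp(-r * t_d) = 1.0014 * 0.95291192 = 0.95424600
S_0' = S_0 - PV(D) = 109.2700 - 0.95424600 = 108.31575400
d1 = (ln(S_0'/K) + (r + sigma^2/2)*T) / (sigma*sqrt(T)) = 0.45079837
d2 = d1 - sigma*sqrt(T) = -0.34116123
exp(-rT) = 0.93613086
N(-d1) = 0.32606744; N(-d2) = 0.63350890
P = K * exp(-rT) * N(-d2) - S_0' * N(-d1) = 110.7900 * 0.93613086 * 0.63350890 - 108.31575400 * 0.32606744 = 30.3855


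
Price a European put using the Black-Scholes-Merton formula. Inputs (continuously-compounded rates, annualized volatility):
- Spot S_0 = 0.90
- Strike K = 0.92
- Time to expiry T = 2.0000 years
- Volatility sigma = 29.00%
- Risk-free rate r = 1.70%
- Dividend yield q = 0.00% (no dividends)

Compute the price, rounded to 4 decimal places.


d1 = (ln(S/K) + (r - q + 0.5*sigma^2) * T) / (sigma * sqrt(T)) = 0.23437199
d2 = d1 - sigma * sqrt(T) = -0.17574994
exp(-rT) = 0.96657150; exp(-qT) = 1.00000000
P = K * exp(-rT) * N(-d2) - S_0 * exp(-qT) * N(-d1)
N(-d1) = 0.40734810; N(-d2) = 0.56975480
P = 0.9200 * 0.96657150 * 0.56975480 - 0.9000 * 1.00000000 * 0.40734810 = 0.1400

Answer: Price = 0.1400


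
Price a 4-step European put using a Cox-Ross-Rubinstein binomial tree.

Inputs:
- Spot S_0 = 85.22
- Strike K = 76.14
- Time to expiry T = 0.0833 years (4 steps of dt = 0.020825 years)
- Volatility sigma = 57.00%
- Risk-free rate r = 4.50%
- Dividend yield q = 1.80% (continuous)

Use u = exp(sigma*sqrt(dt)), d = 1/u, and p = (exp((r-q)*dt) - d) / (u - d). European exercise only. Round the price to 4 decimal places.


Answer: Price = V(0,0) = 2.0793

Derivation:
dt = T/N = 0.020825
u = exp(sigma*sqrt(dt)) = 1.085734; d = 1/u = 0.921036
p = (exp((r-q)*dt) - d) / (u - d) = 0.482863
Discount per step: exp(-r*dt) = 0.999063
Stock lattice S(k, i) with i counting down-moves:
  k=0: S(0,0) = 85.2200
  k=1: S(1,0) = 92.5262; S(1,1) = 78.4907
  k=2: S(2,0) = 100.4588; S(2,1) = 85.2200; S(2,2) = 72.2928
  k=3: S(3,0) = 109.0715; S(3,1) = 92.5262; S(3,2) = 78.4907; S(3,3) = 66.5843
  k=4: S(4,0) = 118.4226; S(4,1) = 100.4588; S(4,2) = 85.2200; S(4,3) = 72.2928; S(4,4) = 61.3265
Terminal payoffs V(N, i) = max(K - S_T, 0):
  V(4,0) = 0.000000; V(4,1) = 0.000000; V(4,2) = 0.000000; V(4,3) = 3.847222; V(4,4) = 14.813483
Backward induction: V(k, i) = exp(-r*dt) * [p * V(k+1, i) + (1-p) * V(k+1, i+1)].
  V(3,0) = exp(-r*dt) * [p*0.000000 + (1-p)*0.000000] = 0.000000
  V(3,1) = exp(-r*dt) * [p*0.000000 + (1-p)*0.000000] = 0.000000
  V(3,2) = exp(-r*dt) * [p*0.000000 + (1-p)*3.847222] = 1.987679
  V(3,3) = exp(-r*dt) * [p*3.847222 + (1-p)*14.813483] = 9.509371
  V(2,0) = exp(-r*dt) * [p*0.000000 + (1-p)*0.000000] = 0.000000
  V(2,1) = exp(-r*dt) * [p*0.000000 + (1-p)*1.987679] = 1.026940
  V(2,2) = exp(-r*dt) * [p*1.987679 + (1-p)*9.509371] = 5.871922
  V(1,0) = exp(-r*dt) * [p*0.000000 + (1-p)*1.026940] = 0.530572
  V(1,1) = exp(-r*dt) * [p*1.026940 + (1-p)*5.871922] = 3.529153
  V(0,0) = exp(-r*dt) * [p*0.530572 + (1-p)*3.529153] = 2.079301


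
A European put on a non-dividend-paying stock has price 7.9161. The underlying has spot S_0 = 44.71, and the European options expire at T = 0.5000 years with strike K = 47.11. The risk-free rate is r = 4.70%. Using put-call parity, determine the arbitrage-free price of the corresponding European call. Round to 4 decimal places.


Put-call parity: C - P = S_0 * exp(-qT) - K * exp(-rT).
S_0 * exp(-qT) = 44.7100 * 1.00000000 = 44.71000000
K * exp(-rT) = 47.1100 * 0.97677397 = 46.01582195
C = P + S*exp(-qT) - K*exp(-rT)
C = 7.9161 + 44.71000000 - 46.01582195 = 6.6103

Answer: Call price = 6.6103


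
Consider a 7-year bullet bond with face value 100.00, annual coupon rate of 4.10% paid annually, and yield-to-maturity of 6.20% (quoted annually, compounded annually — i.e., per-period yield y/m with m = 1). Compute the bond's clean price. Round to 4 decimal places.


Answer: Price = 88.3599

Derivation:
Coupon per period c = face * coupon_rate / m = 4.100000
Periods per year m = 1; per-period yield y/m = 0.062000
Number of cashflows N = 7
Cashflows (t years, CF_t, discount factor 1/(1+y/m)^(m*t), PV):
  t = 1.0000: CF_t = 4.100000, DF = 0.941620, PV = 3.860640
  t = 2.0000: CF_t = 4.100000, DF = 0.886647, PV = 3.635255
  t = 3.0000: CF_t = 4.100000, DF = 0.834885, PV = 3.423027
  t = 4.0000: CF_t = 4.100000, DF = 0.786144, PV = 3.223189
  t = 5.0000: CF_t = 4.100000, DF = 0.740248, PV = 3.035018
  t = 6.0000: CF_t = 4.100000, DF = 0.697032, PV = 2.857832
  t = 7.0000: CF_t = 104.100000, DF = 0.656339, PV = 68.324917
Price P = sum_t PV_t = 88.359878


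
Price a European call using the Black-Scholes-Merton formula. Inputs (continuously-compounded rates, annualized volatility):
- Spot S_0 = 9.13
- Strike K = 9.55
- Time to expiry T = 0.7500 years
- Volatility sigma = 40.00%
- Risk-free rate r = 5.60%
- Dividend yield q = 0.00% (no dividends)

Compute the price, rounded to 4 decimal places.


d1 = (ln(S/K) + (r - q + 0.5*sigma^2) * T) / (sigma * sqrt(T)) = 0.16461567
d2 = d1 - sigma * sqrt(T) = -0.18179449
exp(-rT) = 0.95886978; exp(-qT) = 1.00000000
C = S_0 * exp(-qT) * N(d1) - K * exp(-rT) * N(d2)
N(d1) = 0.56537675; N(d2) = 0.42787200
C = 9.1300 * 1.00000000 * 0.56537675 - 9.5500 * 0.95886978 * 0.42787200 = 1.2438

Answer: Price = 1.2438


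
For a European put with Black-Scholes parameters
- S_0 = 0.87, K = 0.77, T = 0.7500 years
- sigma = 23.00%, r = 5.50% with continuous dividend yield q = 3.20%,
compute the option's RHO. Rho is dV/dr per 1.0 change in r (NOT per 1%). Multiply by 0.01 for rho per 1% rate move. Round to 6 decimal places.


Answer: Rho = -0.151977

Derivation:
d1 = 0.7992043737; d2 = 0.6000185308
phi(d1) = 0.2898759087; exp(-qT) = 0.9762857098; exp(-rT) = 0.9595892027
N(-d2) = 0.2742469429
Rho = -K*T*exp(-rT)*N(-d2) = -0.7700 * 0.7500 * 0.9595892027 * 0.2742469429 = -0.151977


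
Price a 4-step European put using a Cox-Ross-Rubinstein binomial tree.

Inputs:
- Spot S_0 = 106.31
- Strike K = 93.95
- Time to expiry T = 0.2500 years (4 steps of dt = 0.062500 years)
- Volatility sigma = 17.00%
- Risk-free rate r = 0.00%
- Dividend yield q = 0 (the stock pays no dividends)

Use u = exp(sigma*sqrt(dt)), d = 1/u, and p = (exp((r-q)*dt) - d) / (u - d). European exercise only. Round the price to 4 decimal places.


Answer: Price = V(0,0) = 0.2896

Derivation:
dt = T/N = 0.062500
u = exp(sigma*sqrt(dt)) = 1.043416; d = 1/u = 0.958390
p = (exp((r-q)*dt) - d) / (u - d) = 0.489377
Discount per step: exp(-r*dt) = 1.000000
Stock lattice S(k, i) with i counting down-moves:
  k=0: S(0,0) = 106.3100
  k=1: S(1,0) = 110.9256; S(1,1) = 101.8865
  k=2: S(2,0) = 115.7415; S(2,1) = 106.3100; S(2,2) = 97.6470
  k=3: S(3,0) = 120.7666; S(3,1) = 110.9256; S(3,2) = 101.8865; S(3,3) = 93.5840
  k=4: S(4,0) = 126.0098; S(4,1) = 115.7415; S(4,2) = 106.3100; S(4,3) = 97.6470; S(4,4) = 89.6900
Terminal payoffs V(N, i) = max(K - S_T, 0):
  V(4,0) = 0.000000; V(4,1) = 0.000000; V(4,2) = 0.000000; V(4,3) = 0.000000; V(4,4) = 4.259993
Backward induction: V(k, i) = exp(-r*dt) * [p * V(k+1, i) + (1-p) * V(k+1, i+1)].
  V(3,0) = exp(-r*dt) * [p*0.000000 + (1-p)*0.000000] = 0.000000
  V(3,1) = exp(-r*dt) * [p*0.000000 + (1-p)*0.000000] = 0.000000
  V(3,2) = exp(-r*dt) * [p*0.000000 + (1-p)*0.000000] = 0.000000
  V(3,3) = exp(-r*dt) * [p*0.000000 + (1-p)*4.259993] = 2.175252
  V(2,0) = exp(-r*dt) * [p*0.000000 + (1-p)*0.000000] = 0.000000
  V(2,1) = exp(-r*dt) * [p*0.000000 + (1-p)*0.000000] = 0.000000
  V(2,2) = exp(-r*dt) * [p*0.000000 + (1-p)*2.175252] = 1.110735
  V(1,0) = exp(-r*dt) * [p*0.000000 + (1-p)*0.000000] = 0.000000
  V(1,1) = exp(-r*dt) * [p*0.000000 + (1-p)*1.110735] = 0.567167
  V(0,0) = exp(-r*dt) * [p*0.000000 + (1-p)*0.567167] = 0.289609


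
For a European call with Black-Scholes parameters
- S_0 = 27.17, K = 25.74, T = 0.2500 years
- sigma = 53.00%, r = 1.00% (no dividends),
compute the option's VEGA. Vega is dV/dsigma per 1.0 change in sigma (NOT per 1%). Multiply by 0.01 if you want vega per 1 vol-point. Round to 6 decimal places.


d1 = 0.3459612123; d2 = 0.0809612123
phi(d1) = 0.3757680879; exp(-qT) = 1.0000000000; exp(-rT) = 0.9975031224
Vega = S * exp(-qT) * phi(d1) * sqrt(T) = 27.1700 * 1.0000000000 * 0.3757680879 * 0.5000000000 = 5.104809

Answer: Vega = 5.104809


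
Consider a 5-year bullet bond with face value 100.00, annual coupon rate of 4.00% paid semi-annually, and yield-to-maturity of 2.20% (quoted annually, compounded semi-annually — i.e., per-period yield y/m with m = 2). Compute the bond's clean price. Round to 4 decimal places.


Coupon per period c = face * coupon_rate / m = 2.000000
Periods per year m = 2; per-period yield y/m = 0.011000
Number of cashflows N = 10
Cashflows (t years, CF_t, discount factor 1/(1+y/m)^(m*t), PV):
  t = 0.5000: CF_t = 2.000000, DF = 0.989120, PV = 1.978239
  t = 1.0000: CF_t = 2.000000, DF = 0.978358, PV = 1.956715
  t = 1.5000: CF_t = 2.000000, DF = 0.967713, PV = 1.935426
  t = 2.0000: CF_t = 2.000000, DF = 0.957184, PV = 1.914368
  t = 2.5000: CF_t = 2.000000, DF = 0.946769, PV = 1.893539
  t = 3.0000: CF_t = 2.000000, DF = 0.936468, PV = 1.872937
  t = 3.5000: CF_t = 2.000000, DF = 0.926279, PV = 1.852558
  t = 4.0000: CF_t = 2.000000, DF = 0.916201, PV = 1.832402
  t = 4.5000: CF_t = 2.000000, DF = 0.906232, PV = 1.812465
  t = 5.0000: CF_t = 102.000000, DF = 0.896372, PV = 91.429978
Price P = sum_t PV_t = 108.478627

Answer: Price = 108.4786


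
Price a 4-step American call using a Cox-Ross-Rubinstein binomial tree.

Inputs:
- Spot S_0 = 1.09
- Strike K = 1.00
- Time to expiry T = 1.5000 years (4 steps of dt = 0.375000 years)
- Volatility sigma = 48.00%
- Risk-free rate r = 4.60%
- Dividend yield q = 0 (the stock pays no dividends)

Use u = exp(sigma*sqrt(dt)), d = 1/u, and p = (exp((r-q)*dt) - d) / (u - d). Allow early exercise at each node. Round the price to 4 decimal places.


dt = T/N = 0.375000
u = exp(sigma*sqrt(dt)) = 1.341702; d = 1/u = 0.745322
p = (exp((r-q)*dt) - d) / (u - d) = 0.456215
Discount per step: exp(-r*dt) = 0.982898
Stock lattice S(k, i) with i counting down-moves:
  k=0: S(0,0) = 1.0900
  k=1: S(1,0) = 1.4625; S(1,1) = 0.8124
  k=2: S(2,0) = 1.9622; S(2,1) = 1.0900; S(2,2) = 0.6055
  k=3: S(3,0) = 2.6327; S(3,1) = 1.4625; S(3,2) = 0.8124; S(3,3) = 0.4513
  k=4: S(4,0) = 3.5322; S(4,1) = 1.9622; S(4,2) = 1.0900; S(4,3) = 0.6055; S(4,4) = 0.3364
Terminal payoffs V(N, i) = max(S_T - K, 0):
  V(4,0) = 2.532242; V(4,1) = 0.962178; V(4,2) = 0.090000; V(4,3) = 0.000000; V(4,4) = 0.000000
Backward induction: V(k, i) = exp(-r*dt) * [p * V(k+1, i) + (1-p) * V(k+1, i+1)]; then take max(V_cont, immediate exercise) for American.
  V(3,0) = exp(-r*dt) * [p*2.532242 + (1-p)*0.962178] = 1.649760; exercise = 1.632658; V(3,0) = max -> 1.649760
  V(3,1) = exp(-r*dt) * [p*0.962178 + (1-p)*0.090000] = 0.479557; exercise = 0.462455; V(3,1) = max -> 0.479557
  V(3,2) = exp(-r*dt) * [p*0.090000 + (1-p)*0.000000] = 0.040357; exercise = 0.000000; V(3,2) = max -> 0.040357
  V(3,3) = exp(-r*dt) * [p*0.000000 + (1-p)*0.000000] = 0.000000; exercise = 0.000000; V(3,3) = max -> 0.000000
  V(2,0) = exp(-r*dt) * [p*1.649760 + (1-p)*0.479557] = 0.996090; exercise = 0.962178; V(2,0) = max -> 0.996090
  V(2,1) = exp(-r*dt) * [p*0.479557 + (1-p)*0.040357] = 0.236610; exercise = 0.090000; V(2,1) = max -> 0.236610
  V(2,2) = exp(-r*dt) * [p*0.040357 + (1-p)*0.000000] = 0.018097; exercise = 0.000000; V(2,2) = max -> 0.018097
  V(1,0) = exp(-r*dt) * [p*0.996090 + (1-p)*0.236610] = 0.573124; exercise = 0.462455; V(1,0) = max -> 0.573124
  V(1,1) = exp(-r*dt) * [p*0.236610 + (1-p)*0.018097] = 0.115771; exercise = 0.000000; V(1,1) = max -> 0.115771
  V(0,0) = exp(-r*dt) * [p*0.573124 + (1-p)*0.115771] = 0.318874; exercise = 0.090000; V(0,0) = max -> 0.318874

Answer: Price = V(0,0) = 0.3189


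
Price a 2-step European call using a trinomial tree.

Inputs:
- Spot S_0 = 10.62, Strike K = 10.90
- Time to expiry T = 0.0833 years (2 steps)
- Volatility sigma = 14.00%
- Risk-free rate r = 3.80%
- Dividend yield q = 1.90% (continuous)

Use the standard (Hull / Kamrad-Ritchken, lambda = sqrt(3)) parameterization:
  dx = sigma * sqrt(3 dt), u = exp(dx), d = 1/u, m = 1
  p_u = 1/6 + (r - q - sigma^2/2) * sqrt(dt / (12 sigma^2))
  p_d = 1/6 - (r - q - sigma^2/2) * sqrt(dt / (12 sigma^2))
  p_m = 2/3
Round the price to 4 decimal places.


Answer: Price = V(0,0) = 0.0826

Derivation:
dt = T/N = 0.041650; dx = sigma*sqrt(3*dt) = 0.049488
u = exp(dx) = 1.050733; d = 1/u = 0.951717
p_u = 0.170538, p_m = 0.666667, p_d = 0.162795
Discount per step: exp(-r*dt) = 0.998419
Stock lattice S(k, j) with j the centered position index:
  k=0: S(0,+0) = 10.6200
  k=1: S(1,-1) = 10.1072; S(1,+0) = 10.6200; S(1,+1) = 11.1588
  k=2: S(2,-2) = 9.6192; S(2,-1) = 10.1072; S(2,+0) = 10.6200; S(2,+1) = 11.1588; S(2,+2) = 11.7249
Terminal payoffs V(N, j) = max(S_T - K, 0):
  V(2,-2) = 0.000000; V(2,-1) = 0.000000; V(2,+0) = 0.000000; V(2,+1) = 0.258780; V(2,+2) = 0.824893
Backward induction: V(k, j) = exp(-r*dt) * [p_u * V(k+1, j+1) + p_m * V(k+1, j) + p_d * V(k+1, j-1)]
  V(1,-1) = exp(-r*dt) * [p_u*0.000000 + p_m*0.000000 + p_d*0.000000] = 0.000000
  V(1,+0) = exp(-r*dt) * [p_u*0.258780 + p_m*0.000000 + p_d*0.000000] = 0.044062
  V(1,+1) = exp(-r*dt) * [p_u*0.824893 + p_m*0.258780 + p_d*0.000000] = 0.312700
  V(0,+0) = exp(-r*dt) * [p_u*0.312700 + p_m*0.044062 + p_d*0.000000] = 0.082571


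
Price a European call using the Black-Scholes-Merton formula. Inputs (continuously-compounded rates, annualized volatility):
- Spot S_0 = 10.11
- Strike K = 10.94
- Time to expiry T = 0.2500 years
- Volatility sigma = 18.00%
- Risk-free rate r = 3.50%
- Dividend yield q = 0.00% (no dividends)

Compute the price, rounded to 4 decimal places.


d1 = (ln(S/K) + (r - q + 0.5*sigma^2) * T) / (sigma * sqrt(T)) = -0.73445293
d2 = d1 - sigma * sqrt(T) = -0.82445293
exp(-rT) = 0.99128817; exp(-qT) = 1.00000000
C = S_0 * exp(-qT) * N(d1) - K * exp(-rT) * N(d2)
N(d1) = 0.23133637; N(d2) = 0.20484112
C = 10.1100 * 1.00000000 * 0.23133637 - 10.9400 * 0.99128817 * 0.20484112 = 0.1174

Answer: Price = 0.1174


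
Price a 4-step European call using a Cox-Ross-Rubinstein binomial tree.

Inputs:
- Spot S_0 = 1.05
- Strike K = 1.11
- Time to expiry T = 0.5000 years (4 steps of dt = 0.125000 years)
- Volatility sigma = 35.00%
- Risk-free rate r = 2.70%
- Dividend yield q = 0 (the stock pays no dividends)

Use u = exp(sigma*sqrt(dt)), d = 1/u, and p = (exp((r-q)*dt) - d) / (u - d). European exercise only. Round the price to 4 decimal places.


dt = T/N = 0.125000
u = exp(sigma*sqrt(dt)) = 1.131726; d = 1/u = 0.883606
p = (exp((r-q)*dt) - d) / (u - d) = 0.482729
Discount per step: exp(-r*dt) = 0.996631
Stock lattice S(k, i) with i counting down-moves:
  k=0: S(0,0) = 1.0500
  k=1: S(1,0) = 1.1883; S(1,1) = 0.9278
  k=2: S(2,0) = 1.3448; S(2,1) = 1.0500; S(2,2) = 0.8198
  k=3: S(3,0) = 1.5220; S(3,1) = 1.1883; S(3,2) = 0.9278; S(3,3) = 0.7244
  k=4: S(4,0) = 1.7225; S(4,1) = 1.3448; S(4,2) = 1.0500; S(4,3) = 0.8198; S(4,4) = 0.6401
Terminal payoffs V(N, i) = max(S_T - K, 0):
  V(4,0) = 0.612480; V(4,1) = 0.234843; V(4,2) = 0.000000; V(4,3) = 0.000000; V(4,4) = 0.000000
Backward induction: V(k, i) = exp(-r*dt) * [p * V(k+1, i) + (1-p) * V(k+1, i+1)].
  V(3,0) = exp(-r*dt) * [p*0.612480 + (1-p)*0.234843] = 0.415734
  V(3,1) = exp(-r*dt) * [p*0.234843 + (1-p)*0.000000] = 0.112984
  V(3,2) = exp(-r*dt) * [p*0.000000 + (1-p)*0.000000] = 0.000000
  V(3,3) = exp(-r*dt) * [p*0.000000 + (1-p)*0.000000] = 0.000000
  V(2,0) = exp(-r*dt) * [p*0.415734 + (1-p)*0.112984] = 0.258257
  V(2,1) = exp(-r*dt) * [p*0.112984 + (1-p)*0.000000] = 0.054357
  V(2,2) = exp(-r*dt) * [p*0.000000 + (1-p)*0.000000] = 0.000000
  V(1,0) = exp(-r*dt) * [p*0.258257 + (1-p)*0.054357] = 0.152270
  V(1,1) = exp(-r*dt) * [p*0.054357 + (1-p)*0.000000] = 0.026151
  V(0,0) = exp(-r*dt) * [p*0.152270 + (1-p)*0.026151] = 0.086739

Answer: Price = V(0,0) = 0.0867


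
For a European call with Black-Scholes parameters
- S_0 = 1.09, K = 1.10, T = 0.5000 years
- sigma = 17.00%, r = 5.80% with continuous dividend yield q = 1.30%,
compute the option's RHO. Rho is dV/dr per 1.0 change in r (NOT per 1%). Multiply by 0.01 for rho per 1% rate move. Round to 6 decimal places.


Answer: Rho = 0.278026

Derivation:
d1 = 0.1713071531; d2 = 0.0510990003
phi(d1) = 0.3931313089; exp(-qT) = 0.9935210793; exp(-rT) = 0.9714164645
N(d2) = 0.5203766837
Rho = K*T*exp(-rT)*N(d2) = 1.1000 * 0.5000 * 0.9714164645 * 0.5203766837 = 0.278026


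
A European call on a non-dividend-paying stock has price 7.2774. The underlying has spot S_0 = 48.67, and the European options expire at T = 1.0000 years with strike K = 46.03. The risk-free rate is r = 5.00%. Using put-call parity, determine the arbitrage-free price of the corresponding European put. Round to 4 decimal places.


Put-call parity: C - P = S_0 * exp(-qT) - K * exp(-rT).
S_0 * exp(-qT) = 48.6700 * 1.00000000 = 48.67000000
K * exp(-rT) = 46.0300 * 0.95122942 = 43.78509041
P = C - S*exp(-qT) + K*exp(-rT)
P = 7.2774 - 48.67000000 + 43.78509041 = 2.3925

Answer: Put price = 2.3925


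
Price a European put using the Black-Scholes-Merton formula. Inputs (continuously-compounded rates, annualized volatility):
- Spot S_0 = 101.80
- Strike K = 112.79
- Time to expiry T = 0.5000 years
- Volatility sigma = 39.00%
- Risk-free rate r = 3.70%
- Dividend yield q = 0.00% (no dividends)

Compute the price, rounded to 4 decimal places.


Answer: Price = 16.6478

Derivation:
d1 = (ln(S/K) + (r - q + 0.5*sigma^2) * T) / (sigma * sqrt(T)) = -0.16677776
d2 = d1 - sigma * sqrt(T) = -0.44254941
exp(-rT) = 0.98167007; exp(-qT) = 1.00000000
P = K * exp(-rT) * N(-d2) - S_0 * exp(-qT) * N(-d1)
N(-d1) = 0.56622754; N(-d2) = 0.67095416
P = 112.7900 * 0.98167007 * 0.67095416 - 101.8000 * 1.00000000 * 0.56622754 = 16.6478


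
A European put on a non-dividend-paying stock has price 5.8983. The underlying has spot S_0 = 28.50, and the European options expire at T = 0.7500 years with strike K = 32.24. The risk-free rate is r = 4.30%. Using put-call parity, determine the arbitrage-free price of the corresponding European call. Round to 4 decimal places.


Put-call parity: C - P = S_0 * exp(-qT) - K * exp(-rT).
S_0 * exp(-qT) = 28.5000 * 1.00000000 = 28.50000000
K * exp(-rT) = 32.2400 * 0.96826449 = 31.21684702
C = P + S*exp(-qT) - K*exp(-rT)
C = 5.8983 + 28.50000000 - 31.21684702 = 3.1815

Answer: Call price = 3.1815


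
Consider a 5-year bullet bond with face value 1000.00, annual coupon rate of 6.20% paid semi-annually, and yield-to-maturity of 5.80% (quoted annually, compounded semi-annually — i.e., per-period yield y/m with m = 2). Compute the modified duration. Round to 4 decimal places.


Answer: Modified duration = 4.2578

Derivation:
Coupon per period c = face * coupon_rate / m = 31.000000
Periods per year m = 2; per-period yield y/m = 0.029000
Number of cashflows N = 10
Cashflows (t years, CF_t, discount factor 1/(1+y/m)^(m*t), PV):
  t = 0.5000: CF_t = 31.000000, DF = 0.971817, PV = 30.126336
  t = 1.0000: CF_t = 31.000000, DF = 0.944429, PV = 29.277295
  t = 1.5000: CF_t = 31.000000, DF = 0.917812, PV = 28.452181
  t = 2.0000: CF_t = 31.000000, DF = 0.891946, PV = 27.650322
  t = 2.5000: CF_t = 31.000000, DF = 0.866808, PV = 26.871061
  t = 3.0000: CF_t = 31.000000, DF = 0.842379, PV = 26.113762
  t = 3.5000: CF_t = 31.000000, DF = 0.818639, PV = 25.377806
  t = 4.0000: CF_t = 31.000000, DF = 0.795567, PV = 24.662591
  t = 4.5000: CF_t = 31.000000, DF = 0.773146, PV = 23.967532
  t = 5.0000: CF_t = 1031.000000, DF = 0.751357, PV = 774.648916
Price P = sum_t PV_t = 1017.147803
First compute Macaulay numerator sum_t t * PV_t:
  t * PV_t at t = 0.5000: 15.063168
  t * PV_t at t = 1.0000: 29.277295
  t * PV_t at t = 1.5000: 42.678272
  t * PV_t at t = 2.0000: 55.300644
  t * PV_t at t = 2.5000: 67.177653
  t * PV_t at t = 3.0000: 78.341287
  t * PV_t at t = 3.5000: 88.822320
  t * PV_t at t = 4.0000: 98.650363
  t * PV_t at t = 4.5000: 107.853895
  t * PV_t at t = 5.0000: 3873.244582
Macaulay duration D = 4456.409479 / 1017.147803 = 4.381280
Modified duration = D / (1 + y/m) = 4.381280 / (1 + 0.029000) = 4.257804


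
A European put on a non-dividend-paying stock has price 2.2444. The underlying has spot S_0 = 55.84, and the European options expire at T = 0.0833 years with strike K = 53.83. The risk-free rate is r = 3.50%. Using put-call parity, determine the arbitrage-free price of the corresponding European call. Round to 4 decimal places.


Put-call parity: C - P = S_0 * exp(-qT) - K * exp(-rT).
S_0 * exp(-qT) = 55.8400 * 1.00000000 = 55.84000000
K * exp(-rT) = 53.8300 * 0.99708875 = 53.67328719
C = P + S*exp(-qT) - K*exp(-rT)
C = 2.2444 + 55.84000000 - 53.67328719 = 4.4111

Answer: Call price = 4.4111


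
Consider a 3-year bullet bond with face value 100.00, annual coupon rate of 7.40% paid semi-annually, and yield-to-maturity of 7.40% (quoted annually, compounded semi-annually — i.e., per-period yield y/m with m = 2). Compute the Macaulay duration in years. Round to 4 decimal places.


Coupon per period c = face * coupon_rate / m = 3.700000
Periods per year m = 2; per-period yield y/m = 0.037000
Number of cashflows N = 6
Cashflows (t years, CF_t, discount factor 1/(1+y/m)^(m*t), PV):
  t = 0.5000: CF_t = 3.700000, DF = 0.964320, PV = 3.567985
  t = 1.0000: CF_t = 3.700000, DF = 0.929913, PV = 3.440679
  t = 1.5000: CF_t = 3.700000, DF = 0.896734, PV = 3.317917
  t = 2.0000: CF_t = 3.700000, DF = 0.864739, PV = 3.199534
  t = 2.5000: CF_t = 3.700000, DF = 0.833885, PV = 3.085375
  t = 3.0000: CF_t = 103.700000, DF = 0.804132, PV = 83.388511
Price P = sum_t PV_t = 100.000000
Macaulay numerator sum_t t * PV_t:
  t * PV_t at t = 0.5000: 1.783992
  t * PV_t at t = 1.0000: 3.440679
  t * PV_t at t = 1.5000: 4.976875
  t * PV_t at t = 2.0000: 6.399068
  t * PV_t at t = 2.5000: 7.713437
  t * PV_t at t = 3.0000: 250.165532
Macaulay duration D = (sum_t t * PV_t) / P = 274.479584 / 100.000000 = 2.744796

Answer: Macaulay duration = 2.7448 years


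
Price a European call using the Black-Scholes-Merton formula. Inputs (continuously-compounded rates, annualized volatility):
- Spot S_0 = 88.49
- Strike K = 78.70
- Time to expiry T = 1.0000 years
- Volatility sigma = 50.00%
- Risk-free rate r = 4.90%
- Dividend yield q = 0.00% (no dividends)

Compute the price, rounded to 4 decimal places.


Answer: Price = 23.7707

Derivation:
d1 = (ln(S/K) + (r - q + 0.5*sigma^2) * T) / (sigma * sqrt(T)) = 0.58249279
d2 = d1 - sigma * sqrt(T) = 0.08249279
exp(-rT) = 0.95218113; exp(-qT) = 1.00000000
C = S_0 * exp(-qT) * N(d1) - K * exp(-rT) * N(d2)
N(d1) = 0.71988260; N(d2) = 0.53287257
C = 88.4900 * 1.00000000 * 0.71988260 - 78.7000 * 0.95218113 * 0.53287257 = 23.7707


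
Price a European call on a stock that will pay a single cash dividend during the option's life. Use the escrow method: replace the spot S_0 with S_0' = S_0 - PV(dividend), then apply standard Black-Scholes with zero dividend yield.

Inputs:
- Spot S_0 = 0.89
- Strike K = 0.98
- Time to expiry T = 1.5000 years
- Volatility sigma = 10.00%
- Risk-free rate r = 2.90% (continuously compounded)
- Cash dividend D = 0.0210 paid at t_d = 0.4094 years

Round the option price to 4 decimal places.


PV(D) = D * exp(-r * t_d) = 0.0210 * 0.98819760 = 0.02075215
S_0' = S_0 - PV(D) = 0.8900 - 0.02075215 = 0.86924785
d1 = (ln(S_0'/K) + (r + sigma^2/2)*T) / (sigma*sqrt(T)) = -0.56276434
d2 = d1 - sigma*sqrt(T) = -0.68523883
exp(-rT) = 0.95743255
N(d1) = 0.28679768; N(d2) = 0.24659661
C = S_0' * N(d1) - K * exp(-rT) * N(d2) = 0.86924785 * 0.28679768 - 0.9800 * 0.95743255 * 0.24659661 = 0.0179

Answer: Price = 0.0179


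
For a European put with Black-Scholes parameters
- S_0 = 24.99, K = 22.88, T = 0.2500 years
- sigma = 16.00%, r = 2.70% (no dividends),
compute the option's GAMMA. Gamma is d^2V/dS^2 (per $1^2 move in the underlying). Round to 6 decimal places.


d1 = 1.2270322292; d2 = 1.1470322292
phi(d1) = 0.1879193159; exp(-qT) = 1.0000000000; exp(-rT) = 0.9932727301
Gamma = exp(-qT) * phi(d1) / (S * sigma * sqrt(T)) = 1.0000000000 * 0.1879193159 / (24.9900 * 0.1600 * 0.5000000000) = 0.093997

Answer: Gamma = 0.093997


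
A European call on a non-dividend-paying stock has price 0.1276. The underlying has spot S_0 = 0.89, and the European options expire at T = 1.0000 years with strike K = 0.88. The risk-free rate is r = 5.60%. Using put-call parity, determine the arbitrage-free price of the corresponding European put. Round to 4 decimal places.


Answer: Put price = 0.0697

Derivation:
Put-call parity: C - P = S_0 * exp(-qT) - K * exp(-rT).
S_0 * exp(-qT) = 0.8900 * 1.00000000 = 0.89000000
K * exp(-rT) = 0.8800 * 0.94553914 = 0.83207444
P = C - S*exp(-qT) + K*exp(-rT)
P = 0.1276 - 0.89000000 + 0.83207444 = 0.0697


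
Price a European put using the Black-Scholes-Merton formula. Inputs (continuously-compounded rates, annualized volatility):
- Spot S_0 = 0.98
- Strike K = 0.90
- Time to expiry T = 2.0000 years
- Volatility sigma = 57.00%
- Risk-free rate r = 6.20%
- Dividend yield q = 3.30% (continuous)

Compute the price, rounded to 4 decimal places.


Answer: Price = 0.2109

Derivation:
d1 = (ln(S/K) + (r - q + 0.5*sigma^2) * T) / (sigma * sqrt(T)) = 0.58064360
d2 = d1 - sigma * sqrt(T) = -0.22545813
exp(-rT) = 0.88337984; exp(-qT) = 0.93613086
P = K * exp(-rT) * N(-d2) - S_0 * exp(-qT) * N(-d1)
N(-d1) = 0.28074034; N(-d2) = 0.58918855
P = 0.9000 * 0.88337984 * 0.58918855 - 0.9800 * 0.93613086 * 0.28074034 = 0.2109


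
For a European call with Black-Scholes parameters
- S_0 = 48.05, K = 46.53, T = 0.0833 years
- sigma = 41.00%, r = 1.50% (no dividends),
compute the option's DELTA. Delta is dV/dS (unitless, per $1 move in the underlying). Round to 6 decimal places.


d1 = 0.3413729871; d2 = 0.2230398557
phi(d1) = 0.3763610747; exp(-qT) = 1.0000000000; exp(-rT) = 0.9987512803
N(d1) = 0.6335885959
Delta = exp(-qT) * N(d1) = 1.0000000000 * 0.6335885959 = 0.633589

Answer: Delta = 0.633589


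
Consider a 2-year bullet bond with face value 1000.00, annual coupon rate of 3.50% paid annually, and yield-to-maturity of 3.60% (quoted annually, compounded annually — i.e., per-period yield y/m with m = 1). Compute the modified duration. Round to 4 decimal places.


Answer: Modified duration = 1.8978

Derivation:
Coupon per period c = face * coupon_rate / m = 35.000000
Periods per year m = 1; per-period yield y/m = 0.036000
Number of cashflows N = 2
Cashflows (t years, CF_t, discount factor 1/(1+y/m)^(m*t), PV):
  t = 1.0000: CF_t = 35.000000, DF = 0.965251, PV = 33.783784
  t = 2.0000: CF_t = 1035.000000, DF = 0.931709, PV = 964.319256
Price P = sum_t PV_t = 998.103040
First compute Macaulay numerator sum_t t * PV_t:
  t * PV_t at t = 1.0000: 33.783784
  t * PV_t at t = 2.0000: 1928.638512
Macaulay duration D = 1962.422295 / 998.103040 = 1.966152
Modified duration = D / (1 + y/m) = 1.966152 / (1 + 0.036000) = 1.897830


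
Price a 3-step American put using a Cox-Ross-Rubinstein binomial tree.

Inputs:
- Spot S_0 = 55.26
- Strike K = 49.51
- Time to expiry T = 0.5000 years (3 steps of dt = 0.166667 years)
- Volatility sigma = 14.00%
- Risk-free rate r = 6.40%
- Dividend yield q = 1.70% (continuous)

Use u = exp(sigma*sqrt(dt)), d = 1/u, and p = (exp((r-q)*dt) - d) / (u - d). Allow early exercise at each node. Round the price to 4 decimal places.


Answer: Price = V(0,0) = 0.2533

Derivation:
dt = T/N = 0.166667
u = exp(sigma*sqrt(dt)) = 1.058820; d = 1/u = 0.944448
p = (exp((r-q)*dt) - d) / (u - d) = 0.554474
Discount per step: exp(-r*dt) = 0.989390
Stock lattice S(k, i) with i counting down-moves:
  k=0: S(0,0) = 55.2600
  k=1: S(1,0) = 58.5104; S(1,1) = 52.1902
  k=2: S(2,0) = 61.9519; S(2,1) = 55.2600; S(2,2) = 49.2909
  k=3: S(3,0) = 65.5959; S(3,1) = 58.5104; S(3,2) = 52.1902; S(3,3) = 46.5527
Terminal payoffs V(N, i) = max(K - S_T, 0):
  V(3,0) = 0.000000; V(3,1) = 0.000000; V(3,2) = 0.000000; V(3,3) = 2.957298
Backward induction: V(k, i) = exp(-r*dt) * [p * V(k+1, i) + (1-p) * V(k+1, i+1)]; then take max(V_cont, immediate exercise) for American.
  V(2,0) = exp(-r*dt) * [p*0.000000 + (1-p)*0.000000] = 0.000000; exercise = 0.000000; V(2,0) = max -> 0.000000
  V(2,1) = exp(-r*dt) * [p*0.000000 + (1-p)*0.000000] = 0.000000; exercise = 0.000000; V(2,1) = max -> 0.000000
  V(2,2) = exp(-r*dt) * [p*0.000000 + (1-p)*2.957298] = 1.303573; exercise = 0.219084; V(2,2) = max -> 1.303573
  V(1,0) = exp(-r*dt) * [p*0.000000 + (1-p)*0.000000] = 0.000000; exercise = 0.000000; V(1,0) = max -> 0.000000
  V(1,1) = exp(-r*dt) * [p*0.000000 + (1-p)*1.303573] = 0.574614; exercise = 0.000000; V(1,1) = max -> 0.574614
  V(0,0) = exp(-r*dt) * [p*0.000000 + (1-p)*0.574614] = 0.253289; exercise = 0.000000; V(0,0) = max -> 0.253289


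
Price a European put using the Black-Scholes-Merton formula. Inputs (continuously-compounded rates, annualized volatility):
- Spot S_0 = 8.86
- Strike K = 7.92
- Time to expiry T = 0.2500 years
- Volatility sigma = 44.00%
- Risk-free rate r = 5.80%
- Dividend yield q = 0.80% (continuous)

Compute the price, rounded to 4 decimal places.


d1 = (ln(S/K) + (r - q + 0.5*sigma^2) * T) / (sigma * sqrt(T)) = 0.67661618
d2 = d1 - sigma * sqrt(T) = 0.45661618
exp(-rT) = 0.98560462; exp(-qT) = 0.99800200
P = K * exp(-rT) * N(-d2) - S_0 * exp(-qT) * N(-d1)
N(-d1) = 0.24932476; N(-d2) = 0.32397348
P = 7.9200 * 0.98560462 * 0.32397348 - 8.8600 * 0.99800200 * 0.24932476 = 0.3243

Answer: Price = 0.3243


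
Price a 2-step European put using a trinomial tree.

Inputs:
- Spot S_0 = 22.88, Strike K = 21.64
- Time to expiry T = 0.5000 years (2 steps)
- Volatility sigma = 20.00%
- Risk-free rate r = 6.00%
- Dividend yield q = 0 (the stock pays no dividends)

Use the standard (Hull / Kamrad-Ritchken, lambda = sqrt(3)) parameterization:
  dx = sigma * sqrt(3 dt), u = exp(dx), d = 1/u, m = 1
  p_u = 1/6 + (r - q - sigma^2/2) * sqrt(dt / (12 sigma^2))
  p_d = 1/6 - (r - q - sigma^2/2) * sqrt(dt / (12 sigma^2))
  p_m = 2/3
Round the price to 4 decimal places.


Answer: Price = V(0,0) = 0.5283

Derivation:
dt = T/N = 0.250000; dx = sigma*sqrt(3*dt) = 0.173205
u = exp(dx) = 1.189110; d = 1/u = 0.840965
p_u = 0.195534, p_m = 0.666667, p_d = 0.137799
Discount per step: exp(-r*dt) = 0.985112
Stock lattice S(k, j) with j the centered position index:
  k=0: S(0,+0) = 22.8800
  k=1: S(1,-1) = 19.2413; S(1,+0) = 22.8800; S(1,+1) = 27.2068
  k=2: S(2,-2) = 16.1812; S(2,-1) = 19.2413; S(2,+0) = 22.8800; S(2,+1) = 27.2068; S(2,+2) = 32.3519
Terminal payoffs V(N, j) = max(K - S_T, 0):
  V(2,-2) = 5.458753; V(2,-1) = 2.398718; V(2,+0) = 0.000000; V(2,+1) = 0.000000; V(2,+2) = 0.000000
Backward induction: V(k, j) = exp(-r*dt) * [p_u * V(k+1, j+1) + p_m * V(k+1, j) + p_d * V(k+1, j-1)]
  V(1,-1) = exp(-r*dt) * [p_u*0.000000 + p_m*2.398718 + p_d*5.458753] = 2.316350
  V(1,+0) = exp(-r*dt) * [p_u*0.000000 + p_m*0.000000 + p_d*2.398718] = 0.325620
  V(1,+1) = exp(-r*dt) * [p_u*0.000000 + p_m*0.000000 + p_d*0.000000] = 0.000000
  V(0,+0) = exp(-r*dt) * [p_u*0.000000 + p_m*0.325620 + p_d*2.316350] = 0.528287


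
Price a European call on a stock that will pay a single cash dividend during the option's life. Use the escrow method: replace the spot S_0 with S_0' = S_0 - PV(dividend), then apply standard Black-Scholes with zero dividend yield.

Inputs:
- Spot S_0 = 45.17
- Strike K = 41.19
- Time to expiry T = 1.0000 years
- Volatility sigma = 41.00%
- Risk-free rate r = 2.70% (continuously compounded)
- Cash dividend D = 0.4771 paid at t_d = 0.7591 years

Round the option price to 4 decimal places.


PV(D) = D * exp(-r * t_d) = 0.4771 * 0.97971291 = 0.46742103
S_0' = S_0 - PV(D) = 45.1700 - 0.46742103 = 44.70257897
d1 = (ln(S_0'/K) + (r + sigma^2/2)*T) / (sigma*sqrt(T)) = 0.47045289
d2 = d1 - sigma*sqrt(T) = 0.06045289
exp(-rT) = 0.97336124
N(d1) = 0.68098426; N(d2) = 0.52410253
C = S_0' * N(d1) - K * exp(-rT) * N(d2) = 44.70257897 * 0.68098426 - 41.1900 * 0.97336124 * 0.52410253 = 9.4290

Answer: Price = 9.4290


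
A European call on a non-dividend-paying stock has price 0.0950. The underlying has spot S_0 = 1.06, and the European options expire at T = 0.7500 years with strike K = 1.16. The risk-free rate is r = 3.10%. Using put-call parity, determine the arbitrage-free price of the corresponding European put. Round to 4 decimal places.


Put-call parity: C - P = S_0 * exp(-qT) - K * exp(-rT).
S_0 * exp(-qT) = 1.0600 * 1.00000000 = 1.06000000
K * exp(-rT) = 1.1600 * 0.97701820 = 1.13334111
P = C - S*exp(-qT) + K*exp(-rT)
P = 0.0950 - 1.06000000 + 1.13334111 = 0.1683

Answer: Put price = 0.1683


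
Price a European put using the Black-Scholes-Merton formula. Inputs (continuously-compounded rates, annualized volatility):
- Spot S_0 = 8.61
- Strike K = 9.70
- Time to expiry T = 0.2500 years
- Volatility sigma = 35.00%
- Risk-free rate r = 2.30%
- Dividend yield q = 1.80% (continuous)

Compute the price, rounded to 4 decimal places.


Answer: Price = 1.3100

Derivation:
d1 = (ln(S/K) + (r - q + 0.5*sigma^2) * T) / (sigma * sqrt(T)) = -0.58650895
d2 = d1 - sigma * sqrt(T) = -0.76150895
exp(-rT) = 0.99426650; exp(-qT) = 0.99551011
P = K * exp(-rT) * N(-d2) - S_0 * exp(-qT) * N(-d1)
N(-d1) = 0.72123323; N(-d2) = 0.77682343
P = 9.7000 * 0.99426650 * 0.77682343 - 8.6100 * 0.99551011 * 0.72123323 = 1.3100


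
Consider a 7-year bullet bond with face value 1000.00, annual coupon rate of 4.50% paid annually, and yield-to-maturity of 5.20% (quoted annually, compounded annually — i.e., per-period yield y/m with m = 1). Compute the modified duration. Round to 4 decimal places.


Coupon per period c = face * coupon_rate / m = 45.000000
Periods per year m = 1; per-period yield y/m = 0.052000
Number of cashflows N = 7
Cashflows (t years, CF_t, discount factor 1/(1+y/m)^(m*t), PV):
  t = 1.0000: CF_t = 45.000000, DF = 0.950570, PV = 42.775665
  t = 2.0000: CF_t = 45.000000, DF = 0.903584, PV = 40.661279
  t = 3.0000: CF_t = 45.000000, DF = 0.858920, PV = 38.651406
  t = 4.0000: CF_t = 45.000000, DF = 0.816464, PV = 36.740880
  t = 5.0000: CF_t = 45.000000, DF = 0.776106, PV = 34.924791
  t = 6.0000: CF_t = 45.000000, DF = 0.737744, PV = 33.198470
  t = 7.0000: CF_t = 1045.000000, DF = 0.701277, PV = 732.834846
Price P = sum_t PV_t = 959.787338
First compute Macaulay numerator sum_t t * PV_t:
  t * PV_t at t = 1.0000: 42.775665
  t * PV_t at t = 2.0000: 81.322558
  t * PV_t at t = 3.0000: 115.954217
  t * PV_t at t = 4.0000: 146.963520
  t * PV_t at t = 5.0000: 174.623955
  t * PV_t at t = 6.0000: 199.190823
  t * PV_t at t = 7.0000: 5129.843923
Macaulay duration D = 5890.674660 / 959.787338 = 6.137479
Modified duration = D / (1 + y/m) = 6.137479 / (1 + 0.052000) = 5.834106

Answer: Modified duration = 5.8341


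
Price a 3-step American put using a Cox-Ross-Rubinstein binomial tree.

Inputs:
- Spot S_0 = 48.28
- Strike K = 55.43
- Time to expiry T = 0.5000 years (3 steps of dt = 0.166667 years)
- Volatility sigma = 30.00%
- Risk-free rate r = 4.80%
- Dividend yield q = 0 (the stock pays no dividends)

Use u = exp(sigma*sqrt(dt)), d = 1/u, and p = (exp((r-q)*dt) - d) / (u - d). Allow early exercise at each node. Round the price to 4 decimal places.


Answer: Price = V(0,0) = 8.1446

Derivation:
dt = T/N = 0.166667
u = exp(sigma*sqrt(dt)) = 1.130290; d = 1/u = 0.884728
p = (exp((r-q)*dt) - d) / (u - d) = 0.502129
Discount per step: exp(-r*dt) = 0.992032
Stock lattice S(k, i) with i counting down-moves:
  k=0: S(0,0) = 48.2800
  k=1: S(1,0) = 54.5704; S(1,1) = 42.7147
  k=2: S(2,0) = 61.6804; S(2,1) = 48.2800; S(2,2) = 37.7909
  k=3: S(3,0) = 69.7168; S(3,1) = 54.5704; S(3,2) = 42.7147; S(3,3) = 33.4347
Terminal payoffs V(N, i) = max(K - S_T, 0):
  V(3,0) = 0.000000; V(3,1) = 0.859585; V(3,2) = 12.715309; V(3,3) = 21.995312
Backward induction: V(k, i) = exp(-r*dt) * [p * V(k+1, i) + (1-p) * V(k+1, i+1)]; then take max(V_cont, immediate exercise) for American.
  V(2,0) = exp(-r*dt) * [p*0.000000 + (1-p)*0.859585] = 0.424553; exercise = 0.000000; V(2,0) = max -> 0.424553
  V(2,1) = exp(-r*dt) * [p*0.859585 + (1-p)*12.715309] = 6.708329; exercise = 7.150000; V(2,1) = max -> 7.150000
  V(2,2) = exp(-r*dt) * [p*12.715309 + (1-p)*21.995312] = 17.197426; exercise = 17.639097; V(2,2) = max -> 17.639097
  V(1,0) = exp(-r*dt) * [p*0.424553 + (1-p)*7.150000] = 3.742897; exercise = 0.859585; V(1,0) = max -> 3.742897
  V(1,1) = exp(-r*dt) * [p*7.150000 + (1-p)*17.639097] = 12.273638; exercise = 12.715309; V(1,1) = max -> 12.715309
  V(0,0) = exp(-r*dt) * [p*3.742897 + (1-p)*12.715309] = 8.144586; exercise = 7.150000; V(0,0) = max -> 8.144586
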